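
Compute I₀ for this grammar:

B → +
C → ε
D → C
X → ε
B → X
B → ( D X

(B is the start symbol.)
{ [B → . ( D X], [B → . +], [B → . X], [B' → . B], [X → .] }

First, augment the grammar with B' → B
I₀ = CLOSURE({ [B' → . B] }):
  [B' → . B] has the dot before B: add [B → . +], [B → . X], [B → . ( D X]
  [B → . X] has the dot before X: add [X → .]
No further items can be added.

I₀ = { [B → . ( D X], [B → . +], [B → . X], [B' → . B], [X → .] }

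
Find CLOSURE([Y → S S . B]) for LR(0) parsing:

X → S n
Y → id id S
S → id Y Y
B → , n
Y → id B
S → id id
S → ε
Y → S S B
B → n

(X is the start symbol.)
{ [B → . , n], [B → . n], [Y → S S . B] }

To compute CLOSURE, for each item [A → α.Bβ] where B is a non-terminal, add [B → .γ] for all productions B → γ; repeat for the newly added items until nothing changes.

Start with: [Y → S S . B]
  [Y → S S . B] has the dot before B: add [B → . , n], [B → . n]
No further items can be added.

CLOSURE = { [B → . , n], [B → . n], [Y → S S . B] }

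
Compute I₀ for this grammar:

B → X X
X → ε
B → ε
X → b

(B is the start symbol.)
{ [B → . X X], [B → .], [B' → . B], [X → . b], [X → .] }

First, augment the grammar with B' → B
I₀ = CLOSURE({ [B' → . B] }):
  [B' → . B] has the dot before B: add [B → . X X], [B → .]
  [B → . X X] has the dot before X: add [X → .], [X → . b]
No further items can be added.

I₀ = { [B → . X X], [B → .], [B' → . B], [X → . b], [X → .] }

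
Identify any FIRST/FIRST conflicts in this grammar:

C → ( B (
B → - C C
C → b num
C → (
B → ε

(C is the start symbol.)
A FIRST/FIRST conflict occurs when two productions N → α and N → β for the same non-terminal have FIRST(α) ∩ FIRST(β) ≠ ∅ (with ε ∈ FIRST of a nullable right-hand side, so two nullable alternatives also conflict).

Productions for C:
  C → ( B (: FIRST = { '(' }
  C → b num: FIRST = { 'b' }
  C → (: FIRST = { '(' }
Productions for B:
  B → - C C: FIRST = { '-' }
  B → ε: FIRST = { ε }

Conflict for C: C → ( B ( and C → (
  Overlap: { '(' }

Answer: Yes. C → '(' B '(' / C → '(' on { '(' }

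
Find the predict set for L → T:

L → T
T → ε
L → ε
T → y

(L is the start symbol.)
{ $, 'y' }

PREDICT(L → T) = (FIRST(RHS) \ {ε}) ∪ (FOLLOW(L) if ε ∈ FIRST(RHS), i.e. RHS ⇒* ε)
FIRST(T) = { 'y', ε }
FIRST(T) = { 'y', ε }
ε ∈ FIRST(T) (the right-hand side is nullable), so add FOLLOW(L) = { $ }
PREDICT(L → T) = { $, 'y' }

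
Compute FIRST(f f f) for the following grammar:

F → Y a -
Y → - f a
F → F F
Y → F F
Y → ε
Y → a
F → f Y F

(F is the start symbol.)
To compute FIRST(f f f), process the symbols left to right:
Symbol f is a terminal. Add 'f' and stop.
FIRST(f f f) = { 'f' }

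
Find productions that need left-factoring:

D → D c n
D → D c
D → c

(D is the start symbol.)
Yes, D has productions with common prefix 'D c'

Left-factoring is needed when two productions for the same non-terminal
share a common prefix on the right-hand side.

Productions for D:
  D → D c n
  D → D c
  D → c

Found common prefix 'D c' in productions for D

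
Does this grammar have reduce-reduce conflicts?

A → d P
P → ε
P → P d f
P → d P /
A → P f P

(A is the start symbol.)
A reduce-reduce conflict occurs when an LR(0) state has two complete items [A → α .] and [B → β .] — both call for a reduction, and with no lookahead the parser cannot choose between them.

Augment with A' → A and build the canonical LR(0) collection (I0 = CLOSURE({[A' → . A]}), then GOTO on every symbol after a dot until no new states appear). It has 12 states:
  I0: { [A → . P f P], [A → . d P], [A' → . A], [P → . P d f], [P → . d P /], [P → .] }  — shift, reduce
  I1: { [A' → A .] }  — accept
  I2: { [A → P . f P], [P → P . d f] }  — shift
  I3: { [A → d . P], [P → . P d f], [P → . d P /], [P → .], [P → d . P /] }  — shift, reduce
  I4: { [A → d P .], [P → P . d f], [P → d P . /] }  — shift, reduce
  I5: { [P → . P d f], [P → . d P /], [P → .], [P → d . P /] }  — shift, reduce
  I6: { [P → P . d f], [P → d P . /] }  — shift
  I7: { [P → d P / .] }  — reduce
  I8: { [P → P d . f] }  — shift
  I9: { [P → P d f .] }  — reduce
  I10: { [A → P f . P], [P → . P d f], [P → . d P /], [P → .] }  — shift, reduce
  I11: { [A → P f P .], [P → P . d f] }  — shift, reduce

No state contains more than one complete item.

Answer: No reduce-reduce conflicts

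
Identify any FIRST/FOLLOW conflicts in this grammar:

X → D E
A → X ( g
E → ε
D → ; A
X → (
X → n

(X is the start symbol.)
A FIRST/FOLLOW conflict occurs when a non-terminal N has a nullable alternative N → β (β ⇒* ε) and another alternative N → α with FIRST(α) ∩ FOLLOW(N) ≠ ∅: on such a lookahead the parser cannot decide between expanding α and letting N vanish via β.

Nullable non-terminals: E.
E has a nullable alternative but only one production, so nothing to check.

A, D, X have no nullable alternative, so no FIRST/FOLLOW check is needed there.

No FIRST/FOLLOW conflicts found.

Answer: No FIRST/FOLLOW conflicts.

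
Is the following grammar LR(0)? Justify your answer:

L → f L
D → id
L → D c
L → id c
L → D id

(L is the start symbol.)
No. Shift-reduce conflict between [D → id .] and [L → id . c]

Augment with L' → L and build the canonical LR(0) collection (I0 = CLOSURE({[L' → . L]}), then GOTO on every symbol after a dot until no new states appear). It has 9 states:
  I0: { [D → . id], [L → . D c], [L → . D id], [L → . f L], [L → . id c], [L' → . L] }  — shift
  I1: { [L → D . c], [L → D . id] }  — shift
  I2: { [L' → L .] }  — accept
  I3: { [D → . id], [L → . D c], [L → . D id], [L → . f L], [L → . id c], [L → f . L] }  — shift
  I4: { [D → id .], [L → id . c] }  — shift, reduce
  I5: { [L → id c .] }  — reduce
  I6: { [L → f L .] }  — reduce
  I7: { [L → D c .] }  — reduce
  I8: { [L → D id .] }  — reduce

Conflict in state I4:
  Shift-reduce conflict between [D → id .] and [L → id . c]
So the grammar is NOT LR(0).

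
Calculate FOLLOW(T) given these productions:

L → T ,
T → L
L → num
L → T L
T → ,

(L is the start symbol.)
{ ',', 'num' }

To compute FOLLOW(T), find every occurrence of T on a right-hand side N → α T β: add FIRST(β) \ {ε}, and if β is empty or nullable also add FOLLOW(N). Iterate to a fixed point.

In L → T ,: T is followed by ',', add FIRST(',') \ {ε} = { ',' }
In L → T L: T is followed by L, add FIRST(L) \ {ε} = { ',', 'num' }

Taking the union: FOLLOW(T) = { ',', 'num' }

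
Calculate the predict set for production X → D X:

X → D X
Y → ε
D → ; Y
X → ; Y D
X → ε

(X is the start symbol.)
PREDICT(X → D X) = (FIRST(RHS) \ {ε}) ∪ (FOLLOW(X) if ε ∈ FIRST(RHS), i.e. RHS ⇒* ε)
FIRST(D) = { ';' }
FIRST(D X) = { ';' }
ε ∉ FIRST(D X), so FOLLOW(X) is not added.
PREDICT(X → D X) = { ';' }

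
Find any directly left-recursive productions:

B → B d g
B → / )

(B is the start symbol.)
Direct left recursion occurs when N → N α for some non-terminal N (the right-hand side begins with the left-hand side itself).

B → B d g: LEFT RECURSIVE (starts with B)
B → / ): starts with '/'

The grammar has direct left recursion on: B.

Answer: Yes, B is left-recursive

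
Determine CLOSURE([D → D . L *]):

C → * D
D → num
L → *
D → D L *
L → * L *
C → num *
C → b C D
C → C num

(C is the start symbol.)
Start with: [D → D . L *]
  [D → D . L *] has the dot before L: add [L → . *], [L → . * L *]
No further items can be added.

CLOSURE = { [D → D . L *], [L → . * L *], [L → . *] }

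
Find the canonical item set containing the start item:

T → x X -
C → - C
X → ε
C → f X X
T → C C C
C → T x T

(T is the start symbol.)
{ [C → . - C], [C → . T x T], [C → . f X X], [T → . C C C], [T → . x X -], [T' → . T] }

First, augment the grammar with T' → T
I₀ = CLOSURE({ [T' → . T] }):
  [T' → . T] has the dot before T: add [T → . x X -], [T → . C C C]
  [T → . C C C] has the dot before C: add [C → . - C], [C → . f X X], [C → . T x T]
No further items can be added.

I₀ = { [C → . - C], [C → . T x T], [C → . f X X], [T → . C C C], [T → . x X -], [T' → . T] }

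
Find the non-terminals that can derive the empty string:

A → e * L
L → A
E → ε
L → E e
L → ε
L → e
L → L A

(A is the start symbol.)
{ 'E', 'L' }

A non-terminal is nullable if it can derive ε (the empty string): either it has an ε-production, or it has a production whose right-hand side consists entirely of nullable non-terminals.

ε-productions: E → ε, L → ε
So E, L are immediately nullable.
No further non-terminal can be added: every production for the remaining non-terminals contains a terminal or a non-nullable non-terminal.
Nullable = { 'E', 'L' }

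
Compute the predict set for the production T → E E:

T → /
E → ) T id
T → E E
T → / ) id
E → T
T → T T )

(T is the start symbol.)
{ ')', '/' }

PREDICT(T → E E) = (FIRST(RHS) \ {ε}) ∪ (FOLLOW(T) if ε ∈ FIRST(RHS), i.e. RHS ⇒* ε)
FIRST(E) = { ')', '/' }
FIRST(E E) = { ')', '/' }
ε ∉ FIRST(E E), so FOLLOW(T) is not added.
PREDICT(T → E E) = { ')', '/' }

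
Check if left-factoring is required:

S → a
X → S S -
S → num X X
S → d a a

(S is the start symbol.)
No, left-factoring is not needed

Left-factoring is needed when two productions for the same non-terminal
share a common prefix on the right-hand side.

Productions for S:
  S → a
  S → num X X
  S → d a a

No common prefixes found.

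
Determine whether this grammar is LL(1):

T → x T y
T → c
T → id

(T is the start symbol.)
For T:
  PREDICT(T → x T y) = { 'x' }
  PREDICT(T → c) = { 'c' }
  PREDICT(T → id) = { 'id' }

All predict sets are disjoint. The grammar IS LL(1).

Answer: Yes, the grammar is LL(1).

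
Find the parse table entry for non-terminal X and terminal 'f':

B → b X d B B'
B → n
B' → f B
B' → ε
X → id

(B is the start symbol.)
Empty (error entry)

To find M[X, 'f'], we find productions for X where 'f' is in the predict set (PREDICT(N → α) = (FIRST(α) \ {ε}) ∪ (FOLLOW(N) if α ⇒* ε)).

X → id: PREDICT = { 'id' }

M[X, 'f'] is empty (no production applies)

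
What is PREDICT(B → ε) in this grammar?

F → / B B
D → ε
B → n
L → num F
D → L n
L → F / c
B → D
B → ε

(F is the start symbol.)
PREDICT(B → ε) = (FIRST(RHS) \ {ε}) ∪ (FOLLOW(B) if ε ∈ FIRST(RHS), i.e. RHS ⇒* ε)
The right-hand side is ε (FIRST(ε) = { ε }), so the predict set is FOLLOW(B) = { $, '/', 'n', 'num' }
PREDICT(B → ε) = { $, '/', 'n', 'num' }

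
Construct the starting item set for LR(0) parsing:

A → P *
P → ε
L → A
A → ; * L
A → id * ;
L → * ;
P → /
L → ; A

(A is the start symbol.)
{ [A → . ; * L], [A → . P *], [A → . id * ;], [A' → . A], [P → . /], [P → .] }

First, augment the grammar with A' → A
I₀ = CLOSURE({ [A' → . A] }):
  [A' → . A] has the dot before A: add [A → . P *], [A → . ; * L], [A → . id * ;]
  [A → . P *] has the dot before P: add [P → .], [P → . /]
No further items can be added.

I₀ = { [A → . ; * L], [A → . P *], [A → . id * ;], [A' → . A], [P → . /], [P → .] }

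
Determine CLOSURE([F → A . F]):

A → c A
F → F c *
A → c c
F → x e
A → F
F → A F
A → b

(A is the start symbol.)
{ [A → . F], [A → . b], [A → . c A], [A → . c c], [F → . A F], [F → . F c *], [F → . x e], [F → A . F] }

Start with: [F → A . F]
  [F → A . F] has the dot before F: add [F → . F c *], [F → . x e], [F → . A F]
  [F → . A F] has the dot before A: add [A → . c A], [A → . c c], [A → . F], [A → . b]
No further items can be added.

CLOSURE = { [A → . F], [A → . b], [A → . c A], [A → . c c], [F → . A F], [F → . F c *], [F → . x e], [F → A . F] }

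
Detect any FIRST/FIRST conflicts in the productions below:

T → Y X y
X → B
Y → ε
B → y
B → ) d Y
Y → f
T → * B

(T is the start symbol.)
No FIRST/FIRST conflicts.

A FIRST/FIRST conflict occurs when two productions N → α and N → β for the same non-terminal have FIRST(α) ∩ FIRST(β) ≠ ∅ (with ε ∈ FIRST of a nullable right-hand side, so two nullable alternatives also conflict).

FIRST sets of the non-terminals at (or reachable through a nullable prefix from) the front of some alternative:
  FIRST(Y) = { 'f', ε }
  FIRST(X) = { ')', 'y' }

Productions for T:
  T → Y X y: FIRST = { ')', 'f', 'y' }
  T → * B: FIRST = { '*' }
Productions for Y:
  Y → ε: FIRST = { ε }
  Y → f: FIRST = { 'f' }
Productions for B:
  B → y: FIRST = { 'y' }
  B → ) d Y: FIRST = { ')' }
X has only one production, so no FIRST/FIRST conflict is possible there.

All alternatives of each non-terminal have pairwise disjoint FIRST sets.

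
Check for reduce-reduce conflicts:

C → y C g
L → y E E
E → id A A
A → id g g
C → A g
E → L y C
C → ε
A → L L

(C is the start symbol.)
No reduce-reduce conflicts

A reduce-reduce conflict occurs when an LR(0) state has two complete items [A → α .] and [B → β .] — both call for a reduction, and with no lookahead the parser cannot choose between them.

Augment with C' → C and build the canonical LR(0) collection (I0 = CLOSURE({[C' → . C]}), then GOTO on every symbol after a dot until no new states appear). It has 24 states:
  I0: { [A → . L L], [A → . id g g], [C → . A g], [C → . y C g], [C → .], [C' → . C], [L → . y E E] }  — shift, reduce
  I1: { [C → A . g] }  — shift
  I2: { [C' → C .] }  — accept
  I3: { [A → L . L], [L → . y E E] }  — shift
  I4: { [A → id . g g] }  — shift
  I5: { [A → . L L], [A → . id g g], [C → . A g], [C → . y C g], [C → .], [C → y . C g], [E → . L y C], [E → . id A A], [L → . y E E], [L → y . E E] }  — shift, reduce
  I6: { [C → y C . g] }  — shift
  I7: { [E → . L y C], [E → . id A A], [L → . y E E], [L → y E . E] }  — shift
  I8: { [A → L . L], [E → L . y C], [L → . y E E] }  — shift
  I9: { [A → . L L], [A → . id g g], [A → id . g g], [E → id . A A], [L → . y E E] }  — shift
  I10: { [A → . L L], [A → . id g g], [E → id A . A], [L → . y E E] }  — shift
  I11: { [A → id g . g] }  — shift
  I12: { [E → . L y C], [E → . id A A], [L → . y E E], [L → y . E E] }  — shift
  I13: { [E → L . y C] }  — shift
  I14: { [A → . L L], [A → . id g g], [E → id . A A], [L → . y E E] }  — shift
  I15: { [A → . L L], [A → . id g g], [C → . A g], [C → . y C g], [C → .], [E → L y . C], [L → . y E E] }  — shift, reduce
  I16: { [E → L y C .] }  — reduce
  I17: { [A → id g g .] }  — reduce
  I18: { [E → id A A .] }  — reduce
  I19: { [A → L L .] }  — reduce
  I20: { [A → . L L], [A → . id g g], [C → . A g], [C → . y C g], [C → .], [E → . L y C], [E → . id A A], [E → L y . C], [L → . y E E], [L → y . E E] }  — shift, reduce
  I21: { [L → y E E .] }  — reduce
  I22: { [C → y C g .] }  — reduce
  I23: { [C → A g .] }  — reduce

No state contains more than one complete item.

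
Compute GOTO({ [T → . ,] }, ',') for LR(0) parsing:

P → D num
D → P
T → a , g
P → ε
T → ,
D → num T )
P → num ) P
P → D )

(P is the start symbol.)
GOTO(I, ',') = CLOSURE({ [A → αX.β] : [A → α.Xβ] ∈ I, X = ',' })

Items with dot before ',', with the dot advanced:
  [T → . ,] → [T → , .]
Closure adds nothing (no advanced item has the dot before a non-terminal).

GOTO = { [T → , .] }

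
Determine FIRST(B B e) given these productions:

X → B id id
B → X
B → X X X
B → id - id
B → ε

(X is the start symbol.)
FIRST sets of the non-terminals involved (from the grammar, by fixed-point iteration):
  FIRST(B) = { 'id', ε }

To compute FIRST(B B e), process the symbols left to right:
Symbol B is a non-terminal. Add FIRST(B) \ {ε} = { 'id' }
B is nullable (ε ∈ FIRST(B)), continue to the next symbol.
Symbol B is a non-terminal. Add FIRST(B) \ {ε} = { 'id' }
B is nullable (ε ∈ FIRST(B)), continue to the next symbol.
Symbol e is a terminal. Add 'e' and stop.
FIRST(B B e) = { 'e', 'id' }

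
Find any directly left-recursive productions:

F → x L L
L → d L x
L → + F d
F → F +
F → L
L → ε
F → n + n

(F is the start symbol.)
Direct left recursion occurs when N → N α for some non-terminal N (the right-hand side begins with the left-hand side itself).

F → x L L: starts with x
L → d L x: starts with d
L → + F d: starts with '+'
F → F +: LEFT RECURSIVE (starts with F)
F → L: starts with L
L → ε: starts with ε
F → n + n: starts with n

The grammar has direct left recursion on: F.

Answer: Yes, F is left-recursive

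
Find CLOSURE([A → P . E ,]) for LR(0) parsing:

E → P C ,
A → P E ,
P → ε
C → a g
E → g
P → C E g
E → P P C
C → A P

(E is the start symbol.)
Start with: [A → P . E ,]
  [A → P . E ,] has the dot before E: add [E → . P C ,], [E → . g], [E → . P P C]
  [E → . P C ,] has the dot before P: add [P → .], [P → . C E g]
  [P → . C E g] has the dot before C: add [C → . a g], [C → . A P]
  [C → . A P] has the dot before A: add [A → . P E ,]
No further items can be added.

CLOSURE = { [A → . P E ,], [A → P . E ,], [C → . A P], [C → . a g], [E → . P C ,], [E → . P P C], [E → . g], [P → . C E g], [P → .] }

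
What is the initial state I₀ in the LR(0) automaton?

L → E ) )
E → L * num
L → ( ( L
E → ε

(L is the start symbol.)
First, augment the grammar with L' → L
I₀ = CLOSURE({ [L' → . L] }):
  [L' → . L] has the dot before L: add [L → . E ) )], [L → . ( ( L]
  [L → . E ) )] has the dot before E: add [E → . L * num], [E → .]
No further items can be added.

I₀ = { [E → . L * num], [E → .], [L → . ( ( L], [L → . E ) )], [L' → . L] }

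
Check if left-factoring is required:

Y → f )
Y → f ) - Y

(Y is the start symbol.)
Yes, Y has productions with common prefix 'f )'

Left-factoring is needed when two productions for the same non-terminal
share a common prefix on the right-hand side.

Productions for Y:
  Y → f )
  Y → f ) - Y

Found common prefix 'f )' in productions for Y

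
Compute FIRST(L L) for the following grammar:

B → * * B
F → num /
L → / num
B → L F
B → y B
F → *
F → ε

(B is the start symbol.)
{ '/' }

FIRST sets of the non-terminals involved (from the grammar, by fixed-point iteration):
  FIRST(L) = { '/' }

To compute FIRST(L L), process the symbols left to right:
Symbol L is a non-terminal. Add FIRST(L) \ {ε} = { '/' }
L is not nullable (ε ∉ FIRST(L)), so stop here.
FIRST(L L) = { '/' }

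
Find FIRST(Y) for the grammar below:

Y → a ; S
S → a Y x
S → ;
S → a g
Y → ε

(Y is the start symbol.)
{ 'a', ε }

From Y → a ; S:
  - a is a terminal: add 'a' and stop
From Y → ε:
  - ε-production, so ε ∈ FIRST(Y)

Collecting: FIRST(Y) = { 'a', ε }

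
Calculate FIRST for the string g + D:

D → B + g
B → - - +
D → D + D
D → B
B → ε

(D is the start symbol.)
{ 'g' }

To compute FIRST(g + D), process the symbols left to right:
Symbol g is a terminal. Add 'g' and stop.
FIRST(g + D) = { 'g' }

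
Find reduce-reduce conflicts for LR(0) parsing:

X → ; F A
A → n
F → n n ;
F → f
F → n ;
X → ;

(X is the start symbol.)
A reduce-reduce conflict occurs when an LR(0) state has two complete items [A → α .] and [B → β .] — both call for a reduction, and with no lookahead the parser cannot choose between them.

Augment with X' → X and build the canonical LR(0) collection (I0 = CLOSURE({[X' → . X]}), then GOTO on every symbol after a dot until no new states appear). It has 11 states:
  I0: { [X → . ; F A], [X → . ;], [X' → . X] }  — shift
  I1: { [F → . f], [F → . n ;], [F → . n n ;], [X → ; . F A], [X → ; .] }  — shift, reduce
  I2: { [X' → X .] }  — accept
  I3: { [A → . n], [X → ; F . A] }  — shift
  I4: { [F → f .] }  — reduce
  I5: { [F → n . ;], [F → n . n ;] }  — shift
  I6: { [F → n ; .] }  — reduce
  I7: { [F → n n . ;] }  — shift
  I8: { [F → n n ; .] }  — reduce
  I9: { [X → ; F A .] }  — reduce
  I10: { [A → n .] }  — reduce

No state contains more than one complete item.

Answer: No reduce-reduce conflicts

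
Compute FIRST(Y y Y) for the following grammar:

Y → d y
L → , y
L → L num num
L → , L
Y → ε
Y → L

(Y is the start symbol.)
FIRST sets of the non-terminals involved (from the grammar, by fixed-point iteration):
  FIRST(Y) = { ',', 'd', ε }

To compute FIRST(Y y Y), process the symbols left to right:
Symbol Y is a non-terminal. Add FIRST(Y) \ {ε} = { ',', 'd' }
Y is nullable (ε ∈ FIRST(Y)), continue to the next symbol.
Symbol y is a terminal. Add 'y' and stop.
FIRST(Y y Y) = { ',', 'd', 'y' }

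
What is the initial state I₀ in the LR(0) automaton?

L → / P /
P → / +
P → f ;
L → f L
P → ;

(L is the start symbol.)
{ [L → . / P /], [L → . f L], [L' → . L] }

First, augment the grammar with L' → L
I₀ = CLOSURE({ [L' → . L] }):
  [L' → . L] has the dot before L: add [L → . / P /], [L → . f L]
No further items can be added.

I₀ = { [L → . / P /], [L → . f L], [L' → . L] }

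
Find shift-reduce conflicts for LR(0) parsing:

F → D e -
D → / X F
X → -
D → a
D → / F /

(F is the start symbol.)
Augment with F' → F and build the canonical LR(0) collection (I0 = CLOSURE({[F' → . F]}), then GOTO on every symbol after a dot until no new states appear). It has 12 states:
  I0: { [D → . / F /], [D → . / X F], [D → . a], [F → . D e -], [F' → . F] }  — shift
  I1: { [D → . / F /], [D → . / X F], [D → . a], [D → / . F /], [D → / . X F], [F → . D e -], [X → . -] }  — shift
  I2: { [F → D . e -] }  — shift
  I3: { [F' → F .] }  — accept
  I4: { [D → a .] }  — reduce
  I5: { [F → D e . -] }  — shift
  I6: { [F → D e - .] }  — reduce
  I7: { [X → - .] }  — reduce
  I8: { [D → / F . /] }  — shift
  I9: { [D → . / F /], [D → . / X F], [D → . a], [D → / X . F], [F → . D e -] }  — shift
  I10: { [D → / X F .] }  — reduce
  I11: { [D → / F / .] }  — reduce

No state contains both a complete item and a shift item.

Answer: No shift-reduce conflicts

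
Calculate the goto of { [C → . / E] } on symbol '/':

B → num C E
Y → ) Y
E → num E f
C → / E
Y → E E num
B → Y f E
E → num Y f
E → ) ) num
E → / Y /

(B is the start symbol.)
GOTO(I, '/') = CLOSURE({ [A → αX.β] : [A → α.Xβ] ∈ I, X = '/' })

Items with dot before '/', with the dot advanced:
  [C → . / E] → [C → / . E]
Closure of the advanced items:
  [C → / . E] has the dot before E: add [E → . num E f], [E → . num Y f], [E → . ) ) num], [E → . / Y /]

GOTO = { [C → / . E], [E → . ) ) num], [E → . / Y /], [E → . num E f], [E → . num Y f] }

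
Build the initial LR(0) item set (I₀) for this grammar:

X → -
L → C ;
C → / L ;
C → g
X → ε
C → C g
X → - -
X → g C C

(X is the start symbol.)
First, augment the grammar with X' → X
I₀ = CLOSURE({ [X' → . X] }):
  [X' → . X] has the dot before X: add [X → . -], [X → .], [X → . - -], [X → . g C C]
No further items can be added.

I₀ = { [X → . - -], [X → . -], [X → . g C C], [X → .], [X' → . X] }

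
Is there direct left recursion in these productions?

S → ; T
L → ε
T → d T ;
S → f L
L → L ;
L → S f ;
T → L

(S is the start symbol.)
S → ; T: starts with ';'
L → ε: starts with ε
T → d T ;: starts with d
S → f L: starts with f
L → L ;: LEFT RECURSIVE (starts with L)
L → S f ;: starts with S
T → L: starts with L

The grammar has direct left recursion on: L.

Answer: Yes, L is left-recursive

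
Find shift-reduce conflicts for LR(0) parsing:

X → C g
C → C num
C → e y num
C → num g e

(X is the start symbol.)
No shift-reduce conflicts

Augment with X' → X and build the canonical LR(0) collection (I0 = CLOSURE({[X' → . X]}), then GOTO on every symbol after a dot until no new states appear). It has 11 states:
  I0: { [C → . C num], [C → . e y num], [C → . num g e], [X → . C g], [X' → . X] }  — shift
  I1: { [C → C . num], [X → C . g] }  — shift
  I2: { [X' → X .] }  — accept
  I3: { [C → e . y num] }  — shift
  I4: { [C → num . g e] }  — shift
  I5: { [C → num g . e] }  — shift
  I6: { [C → num g e .] }  — reduce
  I7: { [C → e y . num] }  — shift
  I8: { [C → e y num .] }  — reduce
  I9: { [X → C g .] }  — reduce
  I10: { [C → C num .] }  — reduce

No state contains both a complete item and a shift item.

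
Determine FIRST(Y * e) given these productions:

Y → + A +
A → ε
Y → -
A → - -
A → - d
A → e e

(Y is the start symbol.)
{ '+', '-' }

FIRST sets of the non-terminals involved (from the grammar, by fixed-point iteration):
  FIRST(Y) = { '+', '-' }

To compute FIRST(Y * e), process the symbols left to right:
Symbol Y is a non-terminal. Add FIRST(Y) \ {ε} = { '+', '-' }
Y is not nullable (ε ∉ FIRST(Y)), so stop here.
FIRST(Y * e) = { '+', '-' }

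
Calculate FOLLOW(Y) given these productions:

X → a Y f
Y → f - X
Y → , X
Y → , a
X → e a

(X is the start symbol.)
To compute FOLLOW(Y), find every occurrence of Y on a right-hand side N → α Y β: add FIRST(β) \ {ε}, and if β is empty or nullable also add FOLLOW(N). Iterate to a fixed point.

In X → a Y f: Y is followed by f, add FIRST(f) \ {ε} = { 'f' }

Taking the union: FOLLOW(Y) = { 'f' }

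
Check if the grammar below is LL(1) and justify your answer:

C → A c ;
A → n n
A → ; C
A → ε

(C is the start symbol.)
A grammar is LL(1) if for each non-terminal N with multiple productions, the predict sets of those productions are pairwise disjoint, where PREDICT(N → α) = (FIRST(α) \ {ε}) ∪ (FOLLOW(N) if α ⇒* ε).

Relevant sets:
  FOLLOW(A) = { 'c' }

For A:
  PREDICT(A → n n) = { 'n' }
  PREDICT(A → ';' C) = { ';' }
  PREDICT(A → ε) = { 'c' }
C has a single production, so nothing to check there.

All predict sets are disjoint. The grammar IS LL(1).

Answer: Yes, the grammar is LL(1).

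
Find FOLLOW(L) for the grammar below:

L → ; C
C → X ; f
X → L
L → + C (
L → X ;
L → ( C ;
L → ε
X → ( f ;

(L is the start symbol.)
{ $, ';' }

To compute FOLLOW(L), find every occurrence of L on a right-hand side N → α L β: add FIRST(β) \ {ε}, and if β is empty or nullable also add FOLLOW(N). Iterate to a fixed point.

L is the start symbol, so $ ∈ FOLLOW(L).
In X → L: L is at the end, add FOLLOW(X)

The FOLLOW sets referred to above (computed the same way, to a fixed point):
  FOLLOW(X) = { ';' }

Taking the union: FOLLOW(L) = { $, ';' }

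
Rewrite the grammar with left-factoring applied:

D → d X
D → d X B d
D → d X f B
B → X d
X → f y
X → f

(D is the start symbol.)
D → d X D'
D' → ε
D' → B d
D' → f B
B → X d
X → f X'
X' → y
X' → ε

Left-factoring transforms A → αβ₁ | αβ₂ into A → αA' and A' → β₁ | β₂
(α is the longest common prefix among the alternatives). Repeat until
no nonterminal has two alternatives with a common prefix.

Round 1: D has alternatives sharing prefix 'd X'. Introduce D': D → d X D'
  Add: D' → ε
  Add: D' → B d
  Add: D' → f B

Round 2: X has alternatives sharing prefix 'f'. Introduce X': X → f X'
  Add: X' → y
  Add: X' → ε

No remaining common prefixes — done.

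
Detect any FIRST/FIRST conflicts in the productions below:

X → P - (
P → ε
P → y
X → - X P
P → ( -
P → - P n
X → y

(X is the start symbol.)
A FIRST/FIRST conflict occurs when two productions N → α and N → β for the same non-terminal have FIRST(α) ∩ FIRST(β) ≠ ∅ (with ε ∈ FIRST of a nullable right-hand side, so two nullable alternatives also conflict).

FIRST sets of the non-terminals at (or reachable through a nullable prefix from) the front of some alternative:
  FIRST(P) = { '(', '-', 'y', ε }

Productions for X:
  X → P - (: FIRST = { '(', '-', 'y' }
  X → - X P: FIRST = { '-' }
  X → y: FIRST = { 'y' }
Productions for P:
  P → ε: FIRST = { ε }
  P → y: FIRST = { 'y' }
  P → ( -: FIRST = { '(' }
  P → - P n: FIRST = { '-' }

Conflict for X: X → P - ( and X → - X P
  Overlap: { '-' }
Conflict for X: X → P - ( and X → y
  Overlap: { 'y' }

Answer: Yes. X → P '-' '(' / X → '-' X P on { '-' }; X → P '-' '(' / X → y on { 'y' }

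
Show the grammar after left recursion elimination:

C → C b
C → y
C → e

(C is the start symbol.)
C is directly left-recursive. The standard transformation for
  A → A α₁ | ... | A α_m | β₁ | ... | β_n
is
  A  → β₁ A' | ... | β_n A'
  A' → α₁ A' | ... | α_m A' | ε

C → y becomes C → y C'
C → e becomes C → e C'
C → C b becomes C' → b C'
Add C' → ε

Resulting grammar:
C → y C'
C → e C'
C' → b C'
C' → ε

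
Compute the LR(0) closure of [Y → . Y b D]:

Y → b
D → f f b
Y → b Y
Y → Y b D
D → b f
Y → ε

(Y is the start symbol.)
To compute CLOSURE, for each item [A → α.Bβ] where B is a non-terminal, add [B → .γ] for all productions B → γ; repeat for the newly added items until nothing changes.

Start with: [Y → . Y b D]
  [Y → . Y b D] has the dot before Y: add [Y → . b], [Y → . b Y], [Y → .]
No further items can be added.

CLOSURE = { [Y → . Y b D], [Y → . b Y], [Y → . b], [Y → .] }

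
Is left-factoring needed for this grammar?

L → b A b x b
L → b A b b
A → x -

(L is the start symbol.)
Left-factoring is needed when two productions for the same non-terminal
share a common prefix on the right-hand side.

Productions for L:
  L → b A b x b
  L → b A b b

Found common prefix 'b A b' in productions for L

Answer: Yes, L has productions with common prefix 'b A b'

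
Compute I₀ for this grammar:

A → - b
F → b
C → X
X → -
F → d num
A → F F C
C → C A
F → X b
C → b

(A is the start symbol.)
{ [A → . - b], [A → . F F C], [A' → . A], [F → . X b], [F → . b], [F → . d num], [X → . -] }

First, augment the grammar with A' → A
I₀ = CLOSURE({ [A' → . A] }):
  [A' → . A] has the dot before A: add [A → . - b], [A → . F F C]
  [A → . F F C] has the dot before F: add [F → . b], [F → . d num], [F → . X b]
  [F → . X b] has the dot before X: add [X → . -]
No further items can be added.

I₀ = { [A → . - b], [A → . F F C], [A' → . A], [F → . X b], [F → . b], [F → . d num], [X → . -] }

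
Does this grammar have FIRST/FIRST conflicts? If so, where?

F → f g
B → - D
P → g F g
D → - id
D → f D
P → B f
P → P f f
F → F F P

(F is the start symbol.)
Yes. F → f g / F → F F P on { 'f' }; P → g F g / P → P f f on { 'g' }; P → B f / P → P f f on { '-' }

FIRST sets of the non-terminals at (or reachable through a nullable prefix from) the front of some alternative:
  FIRST(F) = { 'f' }
  FIRST(B) = { '-' }
  FIRST(P) = { '-', 'g' }

Productions for F:
  F → f g: FIRST = { 'f' }
  F → F F P: FIRST = { 'f' }
Productions for P:
  P → g F g: FIRST = { 'g' }
  P → B f: FIRST = { '-' }
  P → P f f: FIRST = { '-', 'g' }
Productions for D:
  D → - id: FIRST = { '-' }
  D → f D: FIRST = { 'f' }
B has only one production, so no FIRST/FIRST conflict is possible there.

Conflict for F: F → f g and F → F F P
  Overlap: { 'f' }
Conflict for P: P → g F g and P → P f f
  Overlap: { 'g' }
Conflict for P: P → B f and P → P f f
  Overlap: { '-' }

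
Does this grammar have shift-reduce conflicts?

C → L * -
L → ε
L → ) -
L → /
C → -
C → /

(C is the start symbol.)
Yes — I0: [L → .] vs [C → . -]

A shift-reduce conflict occurs when an LR(0) state has both:
  - a complete (reduce) item [A → α .] (dot at the end), and
  - a shift item [B → β . c γ] (dot before a terminal).

Augment with C' → C and build the canonical LR(0) collection (I0 = CLOSURE({[C' → . C]}), then GOTO on every symbol after a dot until no new states appear). It has 9 states:
  I0: { [C → . -], [C → . /], [C → . L * -], [C' → . C], [L → . ) -], [L → . /], [L → .] }  — shift, reduce
  I1: { [L → ) . -] }  — shift
  I2: { [C → - .] }  — reduce
  I3: { [C → / .], [L → / .] }  — 2 reduces
  I4: { [C' → C .] }  — accept
  I5: { [C → L . * -] }  — shift
  I6: { [C → L * . -] }  — shift
  I7: { [C → L * - .] }  — reduce
  I8: { [L → ) - .] }  — reduce

I0 contains reduce item [L → .] and shift items [C → . -], [C → . /], [L → . ) -], [L → . /] — shift-reduce conflict.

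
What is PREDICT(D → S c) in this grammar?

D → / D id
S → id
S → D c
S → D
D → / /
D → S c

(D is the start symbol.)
PREDICT(D → S c) = (FIRST(RHS) \ {ε}) ∪ (FOLLOW(D) if ε ∈ FIRST(RHS), i.e. RHS ⇒* ε)
FIRST(S) = { '/', 'id' }
FIRST(S c) = { '/', 'id' }
ε ∉ FIRST(S c), so FOLLOW(D) is not added.
PREDICT(D → S c) = { '/', 'id' }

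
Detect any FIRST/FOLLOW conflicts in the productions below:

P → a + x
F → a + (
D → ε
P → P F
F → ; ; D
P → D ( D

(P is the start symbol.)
No FIRST/FOLLOW conflicts.

A FIRST/FOLLOW conflict occurs when a non-terminal N has a nullable alternative N → β (β ⇒* ε) and another alternative N → α with FIRST(α) ∩ FOLLOW(N) ≠ ∅: on such a lookahead the parser cannot decide between expanding α and letting N vanish via β.

Nullable non-terminals: D.
D has a nullable alternative but only one production, so nothing to check.

F, P have no nullable alternative, so no FIRST/FOLLOW check is needed there.

No FIRST/FOLLOW conflicts found.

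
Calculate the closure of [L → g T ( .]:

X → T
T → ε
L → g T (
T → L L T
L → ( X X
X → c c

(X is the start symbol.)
To compute CLOSURE, for each item [A → α.Bβ] where B is a non-terminal, add [B → .γ] for all productions B → γ; repeat for the newly added items until nothing changes.

Start with: [L → g T ( .]
The dot is at the end, so nothing is added.

CLOSURE = { [L → g T ( .] }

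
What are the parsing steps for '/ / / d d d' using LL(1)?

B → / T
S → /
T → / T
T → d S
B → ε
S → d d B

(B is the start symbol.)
LL(1) parsing maintains a stack (initially the start symbol over $) and the input. At each step: if the stack top is a terminal, match it against the current input token; if it is a non-terminal N, replace it with the RHS of M[N, lookahead] (the unique production whose predict set contains the lookahead).

Stack is shown with the top on the left.

Stack    Input          Action
------------------------------
B $      / / / d d d $  output B → / T
/ T $    / / / d d d $  match '/'
T $      / / d d d $    output T → / T
/ T $    / / d d d $    match '/'
T $      / d d d $      output T → / T
/ T $    / d d d $      match '/'
T $      d d d $        output T → d S
d S $    d d d $        match 'd'
S $      d d $          output S → d d B
d d B $  d d $          match 'd'
d B $    d $            match 'd'
B $      $              output B → ε
$        $              accept

The string is accepted.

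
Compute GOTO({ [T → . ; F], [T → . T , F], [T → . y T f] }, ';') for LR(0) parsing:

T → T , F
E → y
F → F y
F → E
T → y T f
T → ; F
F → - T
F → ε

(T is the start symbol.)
GOTO(I, ';') = CLOSURE({ [A → αX.β] : [A → α.Xβ] ∈ I, X = ';' })

Items with dot before ';', with the dot advanced:
  [T → . ; F] → [T → ; . F]
Closure of the advanced items:
  [T → ; . F] has the dot before F: add [F → . F y], [F → . E], [F → . - T], [F → .]
  [F → . E] has the dot before E: add [E → . y]

GOTO = { [E → . y], [F → . - T], [F → . E], [F → . F y], [F → .], [T → ; . F] }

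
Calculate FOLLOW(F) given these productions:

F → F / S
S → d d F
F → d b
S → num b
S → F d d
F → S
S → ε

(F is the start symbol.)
{ $, '/', 'd' }

F is the start symbol, so $ ∈ FOLLOW(F).
In F → F / S: F is followed by '/' S, add FIRST('/' S) \ {ε} = { '/' }
In S → d d F: F is at the end, add FOLLOW(S)
In S → F d d: F is followed by d d, add FIRST(d d) \ {ε} = { 'd' }

The FOLLOW sets referred to above (computed the same way, to a fixed point):
  FOLLOW(S) = { $, '/', 'd' }

Taking the union: FOLLOW(F) = { $, '/', 'd' }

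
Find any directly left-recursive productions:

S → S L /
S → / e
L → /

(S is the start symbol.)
Yes, S is left-recursive

Direct left recursion occurs when N → N α for some non-terminal N (the right-hand side begins with the left-hand side itself).

S → S L /: LEFT RECURSIVE (starts with S)
S → / e: starts with '/'
L → /: starts with '/'

The grammar has direct left recursion on: S.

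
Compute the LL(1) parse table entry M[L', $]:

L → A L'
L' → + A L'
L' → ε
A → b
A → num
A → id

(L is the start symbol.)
To find M[L', $], we find productions for L' where $ is in the predict set (PREDICT(N → α) = (FIRST(α) \ {ε}) ∪ (FOLLOW(N) if α ⇒* ε)).

Relevant sets:
  FOLLOW(L') = { $ }

L' → + A L': PREDICT = { '+' }
L' → ε: PREDICT = { $ }
  $ is in predict set, so this production goes in M[L', $]

M[L', $] = L' → ε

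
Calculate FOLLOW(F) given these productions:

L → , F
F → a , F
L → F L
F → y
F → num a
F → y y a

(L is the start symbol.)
{ $, ',', 'a', 'num', 'y' }

To compute FOLLOW(F), find every occurrence of F on a right-hand side N → α F β: add FIRST(β) \ {ε}, and if β is empty or nullable also add FOLLOW(N). Iterate to a fixed point.

In L → , F: F is at the end, add FOLLOW(L)
In F → a , F: F is at the end; this adds FOLLOW(F) to itself — nothing new
In L → F L: F is followed by L, add FIRST(L) \ {ε} = { ',', 'a', 'num', 'y' }

The FOLLOW sets referred to above (computed the same way, to a fixed point):
  FOLLOW(L) = { $ }

Taking the union: FOLLOW(F) = { $, ',', 'a', 'num', 'y' }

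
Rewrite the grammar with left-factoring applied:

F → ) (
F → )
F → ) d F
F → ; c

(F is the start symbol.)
F → ) F'
F' → (
F' → ε
F' → d F
F → ; c

Left-factoring transforms A → αβ₁ | αβ₂ into A → αA' and A' → β₁ | β₂
(α is the longest common prefix among the alternatives). Repeat until
no nonterminal has two alternatives with a common prefix.

Round 1: F has alternatives sharing prefix ')'. Introduce F': F → ) F'
  Add: F' → (
  Add: F' → ε
  Add: F' → d F

No remaining common prefixes — done.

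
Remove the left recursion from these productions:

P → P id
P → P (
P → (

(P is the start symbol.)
P is directly left-recursive. The standard transformation for
  A → A α₁ | ... | A α_m | β₁ | ... | β_n
is
  A  → β₁ A' | ... | β_n A'
  A' → α₁ A' | ... | α_m A' | ε

P → ( becomes P → ( P'
P → P id becomes P' → id P'
P → P ( becomes P' → ( P'
Add P' → ε

Resulting grammar:
P → ( P'
P' → id P'
P' → ( P'
P' → ε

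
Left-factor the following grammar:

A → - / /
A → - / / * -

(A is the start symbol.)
A → - / / A'
A' → ε
A' → * -

Left-factoring transforms A → αβ₁ | αβ₂ into A → αA' and A' → β₁ | β₂
(α is the longest common prefix among the alternatives). Repeat until
no nonterminal has two alternatives with a common prefix.

Round 1: A has alternatives sharing prefix '- / /'. Introduce A': A → - / / A'
  Add: A' → ε
  Add: A' → * -

No remaining common prefixes — done.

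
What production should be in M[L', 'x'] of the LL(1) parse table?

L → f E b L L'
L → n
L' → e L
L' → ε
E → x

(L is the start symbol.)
Empty (error entry)

To find M[L', 'x'], we find productions for L' where 'x' is in the predict set (PREDICT(N → α) = (FIRST(α) \ {ε}) ∪ (FOLLOW(N) if α ⇒* ε)).

Relevant sets:
  FOLLOW(L') = { $, 'e' }

L' → e L: PREDICT = { 'e' }
L' → ε: PREDICT = { $, 'e' }

M[L', 'x'] is empty (no production applies)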